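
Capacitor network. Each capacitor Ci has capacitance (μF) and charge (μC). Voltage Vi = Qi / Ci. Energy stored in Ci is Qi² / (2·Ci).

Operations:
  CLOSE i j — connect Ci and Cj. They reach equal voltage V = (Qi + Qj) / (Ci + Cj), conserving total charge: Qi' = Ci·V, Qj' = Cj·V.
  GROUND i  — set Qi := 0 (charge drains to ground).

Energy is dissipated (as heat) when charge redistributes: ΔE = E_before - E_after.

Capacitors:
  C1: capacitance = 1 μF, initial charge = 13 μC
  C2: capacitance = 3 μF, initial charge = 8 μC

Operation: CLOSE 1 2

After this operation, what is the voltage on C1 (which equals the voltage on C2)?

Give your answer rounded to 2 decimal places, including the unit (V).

Initial: C1(1μF, Q=13μC, V=13.00V), C2(3μF, Q=8μC, V=2.67V)
Op 1: CLOSE 1-2: Q_total=21.00, C_total=4.00, V=5.25; Q1=5.25, Q2=15.75; dissipated=40.042

Answer: 5.25 V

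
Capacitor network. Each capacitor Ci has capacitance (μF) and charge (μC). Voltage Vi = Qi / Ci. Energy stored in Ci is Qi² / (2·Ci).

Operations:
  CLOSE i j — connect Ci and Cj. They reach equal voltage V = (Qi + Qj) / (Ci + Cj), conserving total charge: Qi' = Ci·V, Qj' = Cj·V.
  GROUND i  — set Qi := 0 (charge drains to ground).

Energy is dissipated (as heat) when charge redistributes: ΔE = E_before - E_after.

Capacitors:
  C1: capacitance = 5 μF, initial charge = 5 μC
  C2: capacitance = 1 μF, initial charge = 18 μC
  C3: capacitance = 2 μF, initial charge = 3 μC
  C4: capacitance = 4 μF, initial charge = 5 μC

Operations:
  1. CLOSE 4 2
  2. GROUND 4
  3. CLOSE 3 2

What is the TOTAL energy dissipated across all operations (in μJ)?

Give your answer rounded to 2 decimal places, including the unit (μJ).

Answer: 157.75 μJ

Derivation:
Initial: C1(5μF, Q=5μC, V=1.00V), C2(1μF, Q=18μC, V=18.00V), C3(2μF, Q=3μC, V=1.50V), C4(4μF, Q=5μC, V=1.25V)
Op 1: CLOSE 4-2: Q_total=23.00, C_total=5.00, V=4.60; Q4=18.40, Q2=4.60; dissipated=112.225
Op 2: GROUND 4: Q4=0; energy lost=42.320
Op 3: CLOSE 3-2: Q_total=7.60, C_total=3.00, V=2.53; Q3=5.07, Q2=2.53; dissipated=3.203
Total dissipated: 157.748 μJ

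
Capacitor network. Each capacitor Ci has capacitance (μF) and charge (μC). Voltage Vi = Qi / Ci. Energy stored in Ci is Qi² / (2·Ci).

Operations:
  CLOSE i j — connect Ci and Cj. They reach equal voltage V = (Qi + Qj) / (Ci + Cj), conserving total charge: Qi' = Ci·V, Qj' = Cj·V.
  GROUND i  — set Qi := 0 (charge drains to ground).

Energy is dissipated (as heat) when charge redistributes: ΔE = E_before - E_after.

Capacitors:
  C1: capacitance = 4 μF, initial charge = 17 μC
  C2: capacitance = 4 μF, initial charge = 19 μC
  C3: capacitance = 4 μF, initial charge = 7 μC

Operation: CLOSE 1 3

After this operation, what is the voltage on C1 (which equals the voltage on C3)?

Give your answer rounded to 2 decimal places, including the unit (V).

Answer: 3.00 V

Derivation:
Initial: C1(4μF, Q=17μC, V=4.25V), C2(4μF, Q=19μC, V=4.75V), C3(4μF, Q=7μC, V=1.75V)
Op 1: CLOSE 1-3: Q_total=24.00, C_total=8.00, V=3.00; Q1=12.00, Q3=12.00; dissipated=6.250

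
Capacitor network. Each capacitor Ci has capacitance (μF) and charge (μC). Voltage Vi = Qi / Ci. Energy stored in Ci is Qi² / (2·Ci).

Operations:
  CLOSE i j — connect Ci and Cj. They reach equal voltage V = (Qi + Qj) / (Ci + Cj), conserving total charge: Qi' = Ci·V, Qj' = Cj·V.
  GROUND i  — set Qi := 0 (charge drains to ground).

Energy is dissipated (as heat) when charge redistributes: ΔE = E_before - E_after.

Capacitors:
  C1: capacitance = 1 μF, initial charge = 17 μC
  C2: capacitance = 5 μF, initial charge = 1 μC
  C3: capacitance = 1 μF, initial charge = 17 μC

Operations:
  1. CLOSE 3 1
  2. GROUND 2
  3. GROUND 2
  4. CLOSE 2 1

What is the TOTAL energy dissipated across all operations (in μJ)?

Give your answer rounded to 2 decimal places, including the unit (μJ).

Answer: 120.52 μJ

Derivation:
Initial: C1(1μF, Q=17μC, V=17.00V), C2(5μF, Q=1μC, V=0.20V), C3(1μF, Q=17μC, V=17.00V)
Op 1: CLOSE 3-1: Q_total=34.00, C_total=2.00, V=17.00; Q3=17.00, Q1=17.00; dissipated=0.000
Op 2: GROUND 2: Q2=0; energy lost=0.100
Op 3: GROUND 2: Q2=0; energy lost=0.000
Op 4: CLOSE 2-1: Q_total=17.00, C_total=6.00, V=2.83; Q2=14.17, Q1=2.83; dissipated=120.417
Total dissipated: 120.517 μJ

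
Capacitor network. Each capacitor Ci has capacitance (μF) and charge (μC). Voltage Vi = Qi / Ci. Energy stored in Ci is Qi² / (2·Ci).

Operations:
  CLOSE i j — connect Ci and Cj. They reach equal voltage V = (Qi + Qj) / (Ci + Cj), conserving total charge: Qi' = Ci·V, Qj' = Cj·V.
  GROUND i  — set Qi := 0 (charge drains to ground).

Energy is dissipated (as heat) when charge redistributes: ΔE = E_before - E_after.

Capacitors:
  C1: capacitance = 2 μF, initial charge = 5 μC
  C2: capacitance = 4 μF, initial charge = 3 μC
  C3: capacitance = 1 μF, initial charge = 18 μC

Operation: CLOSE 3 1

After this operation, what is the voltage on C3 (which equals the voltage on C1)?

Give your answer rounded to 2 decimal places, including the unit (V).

Initial: C1(2μF, Q=5μC, V=2.50V), C2(4μF, Q=3μC, V=0.75V), C3(1μF, Q=18μC, V=18.00V)
Op 1: CLOSE 3-1: Q_total=23.00, C_total=3.00, V=7.67; Q3=7.67, Q1=15.33; dissipated=80.083

Answer: 7.67 V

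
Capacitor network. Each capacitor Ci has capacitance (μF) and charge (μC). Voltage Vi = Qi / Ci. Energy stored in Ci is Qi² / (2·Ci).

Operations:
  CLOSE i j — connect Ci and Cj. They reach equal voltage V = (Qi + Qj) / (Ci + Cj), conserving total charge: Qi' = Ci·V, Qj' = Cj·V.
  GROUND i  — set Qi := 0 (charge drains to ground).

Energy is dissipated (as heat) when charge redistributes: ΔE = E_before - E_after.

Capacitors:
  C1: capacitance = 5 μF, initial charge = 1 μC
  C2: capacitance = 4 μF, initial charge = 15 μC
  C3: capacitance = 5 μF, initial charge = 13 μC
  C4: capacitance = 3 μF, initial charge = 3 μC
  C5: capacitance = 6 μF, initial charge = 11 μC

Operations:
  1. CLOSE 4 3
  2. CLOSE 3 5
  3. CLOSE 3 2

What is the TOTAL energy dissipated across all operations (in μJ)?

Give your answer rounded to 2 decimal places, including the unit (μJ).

Initial: C1(5μF, Q=1μC, V=0.20V), C2(4μF, Q=15μC, V=3.75V), C3(5μF, Q=13μC, V=2.60V), C4(3μF, Q=3μC, V=1.00V), C5(6μF, Q=11μC, V=1.83V)
Op 1: CLOSE 4-3: Q_total=16.00, C_total=8.00, V=2.00; Q4=6.00, Q3=10.00; dissipated=2.400
Op 2: CLOSE 3-5: Q_total=21.00, C_total=11.00, V=1.91; Q3=9.55, Q5=11.45; dissipated=0.038
Op 3: CLOSE 3-2: Q_total=24.55, C_total=9.00, V=2.73; Q3=13.64, Q2=10.91; dissipated=3.765
Total dissipated: 6.203 μJ

Answer: 6.20 μJ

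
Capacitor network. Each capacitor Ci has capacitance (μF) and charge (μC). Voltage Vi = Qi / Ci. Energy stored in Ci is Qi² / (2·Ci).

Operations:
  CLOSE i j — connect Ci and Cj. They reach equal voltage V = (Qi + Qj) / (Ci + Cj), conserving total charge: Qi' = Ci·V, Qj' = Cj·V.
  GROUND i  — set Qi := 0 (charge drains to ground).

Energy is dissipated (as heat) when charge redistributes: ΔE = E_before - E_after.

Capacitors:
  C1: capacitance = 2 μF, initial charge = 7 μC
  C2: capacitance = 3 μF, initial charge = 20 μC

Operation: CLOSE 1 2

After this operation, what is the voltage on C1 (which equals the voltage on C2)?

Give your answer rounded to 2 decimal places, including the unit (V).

Answer: 5.40 V

Derivation:
Initial: C1(2μF, Q=7μC, V=3.50V), C2(3μF, Q=20μC, V=6.67V)
Op 1: CLOSE 1-2: Q_total=27.00, C_total=5.00, V=5.40; Q1=10.80, Q2=16.20; dissipated=6.017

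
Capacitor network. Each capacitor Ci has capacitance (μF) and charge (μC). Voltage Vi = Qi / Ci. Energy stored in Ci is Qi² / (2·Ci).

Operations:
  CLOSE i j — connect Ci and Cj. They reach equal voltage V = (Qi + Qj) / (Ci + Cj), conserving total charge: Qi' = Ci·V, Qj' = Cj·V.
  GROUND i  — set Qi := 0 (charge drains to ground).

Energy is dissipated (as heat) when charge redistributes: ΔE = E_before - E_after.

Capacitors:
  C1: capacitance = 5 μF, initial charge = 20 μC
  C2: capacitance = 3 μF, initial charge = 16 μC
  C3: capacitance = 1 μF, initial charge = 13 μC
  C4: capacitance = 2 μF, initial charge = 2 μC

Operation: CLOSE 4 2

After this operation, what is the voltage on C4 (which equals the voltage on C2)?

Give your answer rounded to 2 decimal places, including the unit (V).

Answer: 3.60 V

Derivation:
Initial: C1(5μF, Q=20μC, V=4.00V), C2(3μF, Q=16μC, V=5.33V), C3(1μF, Q=13μC, V=13.00V), C4(2μF, Q=2μC, V=1.00V)
Op 1: CLOSE 4-2: Q_total=18.00, C_total=5.00, V=3.60; Q4=7.20, Q2=10.80; dissipated=11.267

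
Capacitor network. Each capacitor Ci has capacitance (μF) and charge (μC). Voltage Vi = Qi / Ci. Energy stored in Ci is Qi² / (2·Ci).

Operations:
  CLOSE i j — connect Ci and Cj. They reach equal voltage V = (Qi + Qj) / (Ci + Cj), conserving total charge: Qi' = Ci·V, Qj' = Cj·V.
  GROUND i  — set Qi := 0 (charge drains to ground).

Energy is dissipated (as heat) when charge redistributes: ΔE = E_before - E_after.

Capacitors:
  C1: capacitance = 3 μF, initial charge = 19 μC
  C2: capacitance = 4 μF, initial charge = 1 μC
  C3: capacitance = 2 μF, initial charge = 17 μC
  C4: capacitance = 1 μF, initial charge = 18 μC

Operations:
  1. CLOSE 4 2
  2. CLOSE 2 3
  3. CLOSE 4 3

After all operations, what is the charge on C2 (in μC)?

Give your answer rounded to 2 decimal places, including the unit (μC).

Initial: C1(3μF, Q=19μC, V=6.33V), C2(4μF, Q=1μC, V=0.25V), C3(2μF, Q=17μC, V=8.50V), C4(1μF, Q=18μC, V=18.00V)
Op 1: CLOSE 4-2: Q_total=19.00, C_total=5.00, V=3.80; Q4=3.80, Q2=15.20; dissipated=126.025
Op 2: CLOSE 2-3: Q_total=32.20, C_total=6.00, V=5.37; Q2=21.47, Q3=10.73; dissipated=14.727
Op 3: CLOSE 4-3: Q_total=14.53, C_total=3.00, V=4.84; Q4=4.84, Q3=9.69; dissipated=0.818
Final charges: Q1=19.00, Q2=21.47, Q3=9.69, Q4=4.84

Answer: 21.47 μC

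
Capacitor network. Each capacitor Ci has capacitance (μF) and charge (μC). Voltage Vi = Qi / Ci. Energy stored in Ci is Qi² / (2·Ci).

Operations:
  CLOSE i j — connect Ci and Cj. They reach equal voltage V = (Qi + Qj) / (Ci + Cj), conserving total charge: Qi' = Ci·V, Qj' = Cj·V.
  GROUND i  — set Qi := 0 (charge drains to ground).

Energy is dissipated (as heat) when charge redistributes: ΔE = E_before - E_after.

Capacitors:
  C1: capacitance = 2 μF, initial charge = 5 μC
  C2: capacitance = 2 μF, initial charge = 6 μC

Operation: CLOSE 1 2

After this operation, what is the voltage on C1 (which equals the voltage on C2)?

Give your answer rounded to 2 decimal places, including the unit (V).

Answer: 2.75 V

Derivation:
Initial: C1(2μF, Q=5μC, V=2.50V), C2(2μF, Q=6μC, V=3.00V)
Op 1: CLOSE 1-2: Q_total=11.00, C_total=4.00, V=2.75; Q1=5.50, Q2=5.50; dissipated=0.125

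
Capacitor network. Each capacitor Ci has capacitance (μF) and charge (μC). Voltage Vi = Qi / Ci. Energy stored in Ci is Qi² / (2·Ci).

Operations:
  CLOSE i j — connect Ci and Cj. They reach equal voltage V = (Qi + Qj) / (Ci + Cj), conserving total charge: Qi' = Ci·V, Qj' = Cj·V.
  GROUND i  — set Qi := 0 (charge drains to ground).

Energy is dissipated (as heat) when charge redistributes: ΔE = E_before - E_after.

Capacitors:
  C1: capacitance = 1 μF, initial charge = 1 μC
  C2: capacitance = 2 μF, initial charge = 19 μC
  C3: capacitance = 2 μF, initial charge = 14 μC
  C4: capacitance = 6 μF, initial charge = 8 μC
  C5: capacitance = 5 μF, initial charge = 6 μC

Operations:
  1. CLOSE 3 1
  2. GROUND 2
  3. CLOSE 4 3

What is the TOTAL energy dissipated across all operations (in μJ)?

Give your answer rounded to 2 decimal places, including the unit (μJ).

Initial: C1(1μF, Q=1μC, V=1.00V), C2(2μF, Q=19μC, V=9.50V), C3(2μF, Q=14μC, V=7.00V), C4(6μF, Q=8μC, V=1.33V), C5(5μF, Q=6μC, V=1.20V)
Op 1: CLOSE 3-1: Q_total=15.00, C_total=3.00, V=5.00; Q3=10.00, Q1=5.00; dissipated=12.000
Op 2: GROUND 2: Q2=0; energy lost=90.250
Op 3: CLOSE 4-3: Q_total=18.00, C_total=8.00, V=2.25; Q4=13.50, Q3=4.50; dissipated=10.083
Total dissipated: 112.333 μJ

Answer: 112.33 μJ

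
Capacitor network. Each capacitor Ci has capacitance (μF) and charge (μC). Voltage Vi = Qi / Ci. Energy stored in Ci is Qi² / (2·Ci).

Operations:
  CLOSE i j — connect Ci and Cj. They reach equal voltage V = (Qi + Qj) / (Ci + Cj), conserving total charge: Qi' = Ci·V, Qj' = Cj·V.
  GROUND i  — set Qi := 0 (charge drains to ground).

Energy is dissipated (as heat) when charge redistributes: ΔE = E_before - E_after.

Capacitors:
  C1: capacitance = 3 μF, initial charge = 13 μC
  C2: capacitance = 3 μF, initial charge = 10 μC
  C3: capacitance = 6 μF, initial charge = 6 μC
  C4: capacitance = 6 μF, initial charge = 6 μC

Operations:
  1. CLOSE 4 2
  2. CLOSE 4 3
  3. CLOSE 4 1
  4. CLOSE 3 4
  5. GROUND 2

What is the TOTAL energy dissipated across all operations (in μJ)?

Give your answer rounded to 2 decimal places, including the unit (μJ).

Answer: 21.21 μJ

Derivation:
Initial: C1(3μF, Q=13μC, V=4.33V), C2(3μF, Q=10μC, V=3.33V), C3(6μF, Q=6μC, V=1.00V), C4(6μF, Q=6μC, V=1.00V)
Op 1: CLOSE 4-2: Q_total=16.00, C_total=9.00, V=1.78; Q4=10.67, Q2=5.33; dissipated=5.444
Op 2: CLOSE 4-3: Q_total=16.67, C_total=12.00, V=1.39; Q4=8.33, Q3=8.33; dissipated=0.907
Op 3: CLOSE 4-1: Q_total=21.33, C_total=9.00, V=2.37; Q4=14.22, Q1=7.11; dissipated=8.670
Op 4: CLOSE 3-4: Q_total=22.56, C_total=12.00, V=1.88; Q3=11.28, Q4=11.28; dissipated=1.445
Op 5: GROUND 2: Q2=0; energy lost=4.741
Total dissipated: 21.207 μJ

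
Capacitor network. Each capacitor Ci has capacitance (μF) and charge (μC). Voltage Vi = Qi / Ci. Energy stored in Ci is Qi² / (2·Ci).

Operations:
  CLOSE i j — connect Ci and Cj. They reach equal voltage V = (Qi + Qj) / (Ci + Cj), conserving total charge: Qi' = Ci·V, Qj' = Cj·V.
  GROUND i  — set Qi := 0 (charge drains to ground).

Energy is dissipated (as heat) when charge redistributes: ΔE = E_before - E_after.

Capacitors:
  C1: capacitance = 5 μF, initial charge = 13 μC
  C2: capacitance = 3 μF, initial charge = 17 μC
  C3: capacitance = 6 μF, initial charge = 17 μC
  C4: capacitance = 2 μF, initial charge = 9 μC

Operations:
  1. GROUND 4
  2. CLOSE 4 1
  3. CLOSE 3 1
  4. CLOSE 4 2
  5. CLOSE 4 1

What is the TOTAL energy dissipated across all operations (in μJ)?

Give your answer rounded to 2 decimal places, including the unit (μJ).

Answer: 37.28 μJ

Derivation:
Initial: C1(5μF, Q=13μC, V=2.60V), C2(3μF, Q=17μC, V=5.67V), C3(6μF, Q=17μC, V=2.83V), C4(2μF, Q=9μC, V=4.50V)
Op 1: GROUND 4: Q4=0; energy lost=20.250
Op 2: CLOSE 4-1: Q_total=13.00, C_total=7.00, V=1.86; Q4=3.71, Q1=9.29; dissipated=4.829
Op 3: CLOSE 3-1: Q_total=26.29, C_total=11.00, V=2.39; Q3=14.34, Q1=11.95; dissipated=1.299
Op 4: CLOSE 4-2: Q_total=20.71, C_total=5.00, V=4.14; Q4=8.29, Q2=12.43; dissipated=8.707
Op 5: CLOSE 4-1: Q_total=20.23, C_total=7.00, V=2.89; Q4=5.78, Q1=14.45; dissipated=2.196
Total dissipated: 37.281 μJ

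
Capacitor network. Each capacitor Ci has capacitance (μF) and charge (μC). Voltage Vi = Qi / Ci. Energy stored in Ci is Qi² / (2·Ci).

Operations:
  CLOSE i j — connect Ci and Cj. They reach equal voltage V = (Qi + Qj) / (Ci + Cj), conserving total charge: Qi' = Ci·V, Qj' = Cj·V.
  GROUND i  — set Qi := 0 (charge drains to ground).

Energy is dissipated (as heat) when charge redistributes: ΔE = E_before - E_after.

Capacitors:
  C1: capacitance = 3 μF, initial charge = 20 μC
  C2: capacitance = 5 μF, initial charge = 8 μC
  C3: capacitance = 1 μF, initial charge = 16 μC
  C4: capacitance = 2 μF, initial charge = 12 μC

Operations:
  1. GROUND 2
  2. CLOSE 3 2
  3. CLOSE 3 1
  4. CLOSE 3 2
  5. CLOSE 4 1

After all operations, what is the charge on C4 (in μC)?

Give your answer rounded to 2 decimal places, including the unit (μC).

Answer: 11.60 μC

Derivation:
Initial: C1(3μF, Q=20μC, V=6.67V), C2(5μF, Q=8μC, V=1.60V), C3(1μF, Q=16μC, V=16.00V), C4(2μF, Q=12μC, V=6.00V)
Op 1: GROUND 2: Q2=0; energy lost=6.400
Op 2: CLOSE 3-2: Q_total=16.00, C_total=6.00, V=2.67; Q3=2.67, Q2=13.33; dissipated=106.667
Op 3: CLOSE 3-1: Q_total=22.67, C_total=4.00, V=5.67; Q3=5.67, Q1=17.00; dissipated=6.000
Op 4: CLOSE 3-2: Q_total=19.00, C_total=6.00, V=3.17; Q3=3.17, Q2=15.83; dissipated=3.750
Op 5: CLOSE 4-1: Q_total=29.00, C_total=5.00, V=5.80; Q4=11.60, Q1=17.40; dissipated=0.067
Final charges: Q1=17.40, Q2=15.83, Q3=3.17, Q4=11.60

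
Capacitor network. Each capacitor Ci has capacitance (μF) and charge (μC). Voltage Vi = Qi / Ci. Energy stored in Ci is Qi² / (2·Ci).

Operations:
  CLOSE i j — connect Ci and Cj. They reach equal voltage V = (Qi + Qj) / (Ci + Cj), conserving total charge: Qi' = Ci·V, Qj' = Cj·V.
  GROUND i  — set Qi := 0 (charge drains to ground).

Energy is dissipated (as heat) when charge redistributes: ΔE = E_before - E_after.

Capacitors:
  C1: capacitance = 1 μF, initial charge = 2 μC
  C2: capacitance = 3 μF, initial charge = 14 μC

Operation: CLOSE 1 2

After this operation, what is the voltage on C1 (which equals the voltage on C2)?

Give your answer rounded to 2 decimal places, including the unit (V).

Initial: C1(1μF, Q=2μC, V=2.00V), C2(3μF, Q=14μC, V=4.67V)
Op 1: CLOSE 1-2: Q_total=16.00, C_total=4.00, V=4.00; Q1=4.00, Q2=12.00; dissipated=2.667

Answer: 4.00 V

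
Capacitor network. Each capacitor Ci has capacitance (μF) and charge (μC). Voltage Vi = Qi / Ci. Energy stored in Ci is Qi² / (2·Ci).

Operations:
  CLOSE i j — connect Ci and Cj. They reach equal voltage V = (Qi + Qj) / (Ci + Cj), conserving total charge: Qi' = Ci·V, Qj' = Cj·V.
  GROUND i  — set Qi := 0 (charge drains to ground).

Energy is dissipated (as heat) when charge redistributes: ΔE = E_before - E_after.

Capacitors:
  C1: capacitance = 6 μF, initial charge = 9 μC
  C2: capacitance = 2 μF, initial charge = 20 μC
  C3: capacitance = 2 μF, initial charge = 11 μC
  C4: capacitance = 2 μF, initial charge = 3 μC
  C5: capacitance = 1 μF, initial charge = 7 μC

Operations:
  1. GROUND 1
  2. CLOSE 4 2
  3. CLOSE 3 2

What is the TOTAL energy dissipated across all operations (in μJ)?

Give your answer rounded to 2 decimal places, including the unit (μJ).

Answer: 42.91 μJ

Derivation:
Initial: C1(6μF, Q=9μC, V=1.50V), C2(2μF, Q=20μC, V=10.00V), C3(2μF, Q=11μC, V=5.50V), C4(2μF, Q=3μC, V=1.50V), C5(1μF, Q=7μC, V=7.00V)
Op 1: GROUND 1: Q1=0; energy lost=6.750
Op 2: CLOSE 4-2: Q_total=23.00, C_total=4.00, V=5.75; Q4=11.50, Q2=11.50; dissipated=36.125
Op 3: CLOSE 3-2: Q_total=22.50, C_total=4.00, V=5.62; Q3=11.25, Q2=11.25; dissipated=0.031
Total dissipated: 42.906 μJ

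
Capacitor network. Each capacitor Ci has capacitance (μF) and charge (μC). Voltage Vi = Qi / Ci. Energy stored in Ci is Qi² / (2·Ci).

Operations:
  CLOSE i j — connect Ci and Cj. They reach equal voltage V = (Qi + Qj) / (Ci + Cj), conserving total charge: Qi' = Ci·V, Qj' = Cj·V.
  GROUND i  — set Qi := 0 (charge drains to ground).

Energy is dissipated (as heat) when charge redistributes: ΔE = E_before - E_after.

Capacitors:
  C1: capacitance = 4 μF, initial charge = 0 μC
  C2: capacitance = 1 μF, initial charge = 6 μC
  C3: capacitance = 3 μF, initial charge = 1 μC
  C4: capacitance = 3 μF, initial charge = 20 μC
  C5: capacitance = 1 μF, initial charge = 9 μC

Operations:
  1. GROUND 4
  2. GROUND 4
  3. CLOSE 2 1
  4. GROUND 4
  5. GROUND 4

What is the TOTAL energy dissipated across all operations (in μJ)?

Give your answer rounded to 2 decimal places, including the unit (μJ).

Initial: C1(4μF, Q=0μC, V=0.00V), C2(1μF, Q=6μC, V=6.00V), C3(3μF, Q=1μC, V=0.33V), C4(3μF, Q=20μC, V=6.67V), C5(1μF, Q=9μC, V=9.00V)
Op 1: GROUND 4: Q4=0; energy lost=66.667
Op 2: GROUND 4: Q4=0; energy lost=0.000
Op 3: CLOSE 2-1: Q_total=6.00, C_total=5.00, V=1.20; Q2=1.20, Q1=4.80; dissipated=14.400
Op 4: GROUND 4: Q4=0; energy lost=0.000
Op 5: GROUND 4: Q4=0; energy lost=0.000
Total dissipated: 81.067 μJ

Answer: 81.07 μJ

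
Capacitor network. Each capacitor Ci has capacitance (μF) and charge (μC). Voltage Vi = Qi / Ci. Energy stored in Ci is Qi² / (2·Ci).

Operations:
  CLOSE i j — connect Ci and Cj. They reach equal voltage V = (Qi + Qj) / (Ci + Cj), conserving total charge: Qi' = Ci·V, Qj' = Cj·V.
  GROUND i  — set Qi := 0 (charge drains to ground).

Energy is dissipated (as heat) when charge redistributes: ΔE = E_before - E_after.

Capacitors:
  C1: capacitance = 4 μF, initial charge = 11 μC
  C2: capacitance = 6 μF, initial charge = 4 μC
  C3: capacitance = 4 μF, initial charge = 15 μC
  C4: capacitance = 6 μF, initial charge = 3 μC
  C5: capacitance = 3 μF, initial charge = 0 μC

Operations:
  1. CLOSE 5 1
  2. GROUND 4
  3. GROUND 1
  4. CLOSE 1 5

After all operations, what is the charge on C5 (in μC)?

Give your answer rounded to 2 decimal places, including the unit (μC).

Initial: C1(4μF, Q=11μC, V=2.75V), C2(6μF, Q=4μC, V=0.67V), C3(4μF, Q=15μC, V=3.75V), C4(6μF, Q=3μC, V=0.50V), C5(3μF, Q=0μC, V=0.00V)
Op 1: CLOSE 5-1: Q_total=11.00, C_total=7.00, V=1.57; Q5=4.71, Q1=6.29; dissipated=6.482
Op 2: GROUND 4: Q4=0; energy lost=0.750
Op 3: GROUND 1: Q1=0; energy lost=4.939
Op 4: CLOSE 1-5: Q_total=4.71, C_total=7.00, V=0.67; Q1=2.69, Q5=2.02; dissipated=2.117
Final charges: Q1=2.69, Q2=4.00, Q3=15.00, Q4=0.00, Q5=2.02

Answer: 2.02 μC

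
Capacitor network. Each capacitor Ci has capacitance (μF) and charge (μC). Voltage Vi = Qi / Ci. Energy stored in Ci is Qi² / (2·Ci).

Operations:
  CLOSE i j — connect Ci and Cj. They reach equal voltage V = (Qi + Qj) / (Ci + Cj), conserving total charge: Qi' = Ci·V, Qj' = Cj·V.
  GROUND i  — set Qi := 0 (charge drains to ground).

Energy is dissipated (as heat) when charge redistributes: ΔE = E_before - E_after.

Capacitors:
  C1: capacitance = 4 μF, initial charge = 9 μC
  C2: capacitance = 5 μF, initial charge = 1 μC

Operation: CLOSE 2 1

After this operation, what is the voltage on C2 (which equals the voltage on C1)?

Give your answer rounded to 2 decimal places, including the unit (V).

Answer: 1.11 V

Derivation:
Initial: C1(4μF, Q=9μC, V=2.25V), C2(5μF, Q=1μC, V=0.20V)
Op 1: CLOSE 2-1: Q_total=10.00, C_total=9.00, V=1.11; Q2=5.56, Q1=4.44; dissipated=4.669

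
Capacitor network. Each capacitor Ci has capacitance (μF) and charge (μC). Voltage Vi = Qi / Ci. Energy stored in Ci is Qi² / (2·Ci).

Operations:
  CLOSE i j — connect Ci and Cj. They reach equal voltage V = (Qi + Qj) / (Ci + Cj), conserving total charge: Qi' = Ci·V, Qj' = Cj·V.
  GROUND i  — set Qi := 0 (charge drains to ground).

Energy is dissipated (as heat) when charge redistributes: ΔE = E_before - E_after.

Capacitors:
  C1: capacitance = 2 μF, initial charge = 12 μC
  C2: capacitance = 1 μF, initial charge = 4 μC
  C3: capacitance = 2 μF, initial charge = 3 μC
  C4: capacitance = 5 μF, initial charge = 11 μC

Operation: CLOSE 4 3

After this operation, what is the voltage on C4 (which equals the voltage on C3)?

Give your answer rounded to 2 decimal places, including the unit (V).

Initial: C1(2μF, Q=12μC, V=6.00V), C2(1μF, Q=4μC, V=4.00V), C3(2μF, Q=3μC, V=1.50V), C4(5μF, Q=11μC, V=2.20V)
Op 1: CLOSE 4-3: Q_total=14.00, C_total=7.00, V=2.00; Q4=10.00, Q3=4.00; dissipated=0.350

Answer: 2.00 V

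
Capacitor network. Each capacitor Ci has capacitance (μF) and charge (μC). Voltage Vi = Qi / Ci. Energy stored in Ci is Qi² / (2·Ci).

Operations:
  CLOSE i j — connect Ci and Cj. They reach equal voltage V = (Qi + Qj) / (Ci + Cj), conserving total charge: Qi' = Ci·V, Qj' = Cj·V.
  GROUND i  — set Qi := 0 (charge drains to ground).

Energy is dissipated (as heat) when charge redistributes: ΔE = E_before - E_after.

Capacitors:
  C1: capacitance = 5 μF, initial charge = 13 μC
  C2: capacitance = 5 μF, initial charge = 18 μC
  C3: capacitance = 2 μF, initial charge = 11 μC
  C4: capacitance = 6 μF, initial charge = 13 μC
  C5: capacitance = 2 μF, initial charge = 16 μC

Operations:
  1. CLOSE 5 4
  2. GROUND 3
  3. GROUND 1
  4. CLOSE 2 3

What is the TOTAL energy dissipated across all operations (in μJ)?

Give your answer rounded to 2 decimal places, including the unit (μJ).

Initial: C1(5μF, Q=13μC, V=2.60V), C2(5μF, Q=18μC, V=3.60V), C3(2μF, Q=11μC, V=5.50V), C4(6μF, Q=13μC, V=2.17V), C5(2μF, Q=16μC, V=8.00V)
Op 1: CLOSE 5-4: Q_total=29.00, C_total=8.00, V=3.62; Q5=7.25, Q4=21.75; dissipated=25.521
Op 2: GROUND 3: Q3=0; energy lost=30.250
Op 3: GROUND 1: Q1=0; energy lost=16.900
Op 4: CLOSE 2-3: Q_total=18.00, C_total=7.00, V=2.57; Q2=12.86, Q3=5.14; dissipated=9.257
Total dissipated: 81.928 μJ

Answer: 81.93 μJ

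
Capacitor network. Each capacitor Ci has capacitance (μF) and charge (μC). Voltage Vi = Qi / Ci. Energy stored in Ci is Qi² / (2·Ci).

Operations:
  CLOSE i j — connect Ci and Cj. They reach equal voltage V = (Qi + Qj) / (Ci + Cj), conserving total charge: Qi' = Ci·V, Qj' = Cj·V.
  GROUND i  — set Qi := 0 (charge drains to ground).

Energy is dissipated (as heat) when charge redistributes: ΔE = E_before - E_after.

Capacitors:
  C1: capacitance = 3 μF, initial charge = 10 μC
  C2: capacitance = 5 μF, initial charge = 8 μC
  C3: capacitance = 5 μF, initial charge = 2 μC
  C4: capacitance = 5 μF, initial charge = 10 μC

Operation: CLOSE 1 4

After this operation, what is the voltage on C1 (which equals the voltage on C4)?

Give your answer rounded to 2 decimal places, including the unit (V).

Answer: 2.50 V

Derivation:
Initial: C1(3μF, Q=10μC, V=3.33V), C2(5μF, Q=8μC, V=1.60V), C3(5μF, Q=2μC, V=0.40V), C4(5μF, Q=10μC, V=2.00V)
Op 1: CLOSE 1-4: Q_total=20.00, C_total=8.00, V=2.50; Q1=7.50, Q4=12.50; dissipated=1.667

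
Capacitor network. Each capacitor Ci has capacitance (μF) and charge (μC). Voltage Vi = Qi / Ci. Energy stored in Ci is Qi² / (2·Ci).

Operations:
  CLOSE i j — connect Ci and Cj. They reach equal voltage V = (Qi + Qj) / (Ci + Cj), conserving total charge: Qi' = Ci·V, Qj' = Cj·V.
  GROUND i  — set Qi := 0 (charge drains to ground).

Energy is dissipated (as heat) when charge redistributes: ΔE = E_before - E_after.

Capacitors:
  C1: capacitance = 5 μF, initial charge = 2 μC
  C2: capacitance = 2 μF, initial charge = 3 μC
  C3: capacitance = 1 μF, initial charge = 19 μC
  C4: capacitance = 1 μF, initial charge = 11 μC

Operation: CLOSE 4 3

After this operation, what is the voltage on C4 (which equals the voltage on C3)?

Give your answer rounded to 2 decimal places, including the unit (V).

Answer: 15.00 V

Derivation:
Initial: C1(5μF, Q=2μC, V=0.40V), C2(2μF, Q=3μC, V=1.50V), C3(1μF, Q=19μC, V=19.00V), C4(1μF, Q=11μC, V=11.00V)
Op 1: CLOSE 4-3: Q_total=30.00, C_total=2.00, V=15.00; Q4=15.00, Q3=15.00; dissipated=16.000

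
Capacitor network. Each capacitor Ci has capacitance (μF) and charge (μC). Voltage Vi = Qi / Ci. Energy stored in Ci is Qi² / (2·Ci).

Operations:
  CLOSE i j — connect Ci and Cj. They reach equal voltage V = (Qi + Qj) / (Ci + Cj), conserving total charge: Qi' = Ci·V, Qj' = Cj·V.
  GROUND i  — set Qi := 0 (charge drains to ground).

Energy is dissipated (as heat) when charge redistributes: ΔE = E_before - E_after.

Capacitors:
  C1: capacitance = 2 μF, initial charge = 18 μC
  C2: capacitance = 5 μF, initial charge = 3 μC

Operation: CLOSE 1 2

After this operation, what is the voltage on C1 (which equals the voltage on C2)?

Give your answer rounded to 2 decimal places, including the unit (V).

Initial: C1(2μF, Q=18μC, V=9.00V), C2(5μF, Q=3μC, V=0.60V)
Op 1: CLOSE 1-2: Q_total=21.00, C_total=7.00, V=3.00; Q1=6.00, Q2=15.00; dissipated=50.400

Answer: 3.00 V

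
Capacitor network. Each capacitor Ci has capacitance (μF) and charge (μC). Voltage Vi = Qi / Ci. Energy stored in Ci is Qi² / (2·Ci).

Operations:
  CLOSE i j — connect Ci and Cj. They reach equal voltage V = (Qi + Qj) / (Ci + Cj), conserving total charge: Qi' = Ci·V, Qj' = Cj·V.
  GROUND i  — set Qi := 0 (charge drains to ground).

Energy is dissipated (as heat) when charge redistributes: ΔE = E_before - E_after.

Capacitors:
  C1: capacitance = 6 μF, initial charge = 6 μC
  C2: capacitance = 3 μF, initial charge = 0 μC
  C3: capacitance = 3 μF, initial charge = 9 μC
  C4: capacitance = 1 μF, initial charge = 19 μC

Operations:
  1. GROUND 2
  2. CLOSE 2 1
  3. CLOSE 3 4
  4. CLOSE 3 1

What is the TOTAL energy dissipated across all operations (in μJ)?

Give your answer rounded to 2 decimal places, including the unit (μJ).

Answer: 137.11 μJ

Derivation:
Initial: C1(6μF, Q=6μC, V=1.00V), C2(3μF, Q=0μC, V=0.00V), C3(3μF, Q=9μC, V=3.00V), C4(1μF, Q=19μC, V=19.00V)
Op 1: GROUND 2: Q2=0; energy lost=0.000
Op 2: CLOSE 2-1: Q_total=6.00, C_total=9.00, V=0.67; Q2=2.00, Q1=4.00; dissipated=1.000
Op 3: CLOSE 3-4: Q_total=28.00, C_total=4.00, V=7.00; Q3=21.00, Q4=7.00; dissipated=96.000
Op 4: CLOSE 3-1: Q_total=25.00, C_total=9.00, V=2.78; Q3=8.33, Q1=16.67; dissipated=40.111
Total dissipated: 137.111 μJ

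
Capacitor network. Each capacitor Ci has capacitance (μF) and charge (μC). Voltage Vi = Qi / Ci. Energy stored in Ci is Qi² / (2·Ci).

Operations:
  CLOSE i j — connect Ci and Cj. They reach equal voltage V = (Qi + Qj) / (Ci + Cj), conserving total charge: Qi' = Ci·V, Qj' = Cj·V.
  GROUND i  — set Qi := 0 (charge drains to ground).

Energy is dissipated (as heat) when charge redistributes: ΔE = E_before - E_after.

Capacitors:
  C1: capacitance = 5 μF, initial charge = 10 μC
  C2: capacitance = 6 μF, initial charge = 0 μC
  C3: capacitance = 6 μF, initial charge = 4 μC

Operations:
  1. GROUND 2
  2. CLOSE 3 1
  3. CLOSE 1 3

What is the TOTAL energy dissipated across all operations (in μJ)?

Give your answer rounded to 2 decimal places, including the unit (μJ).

Answer: 2.42 μJ

Derivation:
Initial: C1(5μF, Q=10μC, V=2.00V), C2(6μF, Q=0μC, V=0.00V), C3(6μF, Q=4μC, V=0.67V)
Op 1: GROUND 2: Q2=0; energy lost=0.000
Op 2: CLOSE 3-1: Q_total=14.00, C_total=11.00, V=1.27; Q3=7.64, Q1=6.36; dissipated=2.424
Op 3: CLOSE 1-3: Q_total=14.00, C_total=11.00, V=1.27; Q1=6.36, Q3=7.64; dissipated=0.000
Total dissipated: 2.424 μJ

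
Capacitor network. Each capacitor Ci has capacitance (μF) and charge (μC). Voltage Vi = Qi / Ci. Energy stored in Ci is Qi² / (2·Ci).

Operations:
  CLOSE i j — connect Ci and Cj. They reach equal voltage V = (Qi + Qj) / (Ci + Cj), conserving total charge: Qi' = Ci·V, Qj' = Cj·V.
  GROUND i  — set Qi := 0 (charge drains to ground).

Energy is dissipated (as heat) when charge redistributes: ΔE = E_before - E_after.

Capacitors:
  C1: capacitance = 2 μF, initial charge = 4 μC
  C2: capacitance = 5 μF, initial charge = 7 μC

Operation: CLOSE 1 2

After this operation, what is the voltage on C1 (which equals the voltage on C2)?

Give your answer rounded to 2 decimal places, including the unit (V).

Initial: C1(2μF, Q=4μC, V=2.00V), C2(5μF, Q=7μC, V=1.40V)
Op 1: CLOSE 1-2: Q_total=11.00, C_total=7.00, V=1.57; Q1=3.14, Q2=7.86; dissipated=0.257

Answer: 1.57 V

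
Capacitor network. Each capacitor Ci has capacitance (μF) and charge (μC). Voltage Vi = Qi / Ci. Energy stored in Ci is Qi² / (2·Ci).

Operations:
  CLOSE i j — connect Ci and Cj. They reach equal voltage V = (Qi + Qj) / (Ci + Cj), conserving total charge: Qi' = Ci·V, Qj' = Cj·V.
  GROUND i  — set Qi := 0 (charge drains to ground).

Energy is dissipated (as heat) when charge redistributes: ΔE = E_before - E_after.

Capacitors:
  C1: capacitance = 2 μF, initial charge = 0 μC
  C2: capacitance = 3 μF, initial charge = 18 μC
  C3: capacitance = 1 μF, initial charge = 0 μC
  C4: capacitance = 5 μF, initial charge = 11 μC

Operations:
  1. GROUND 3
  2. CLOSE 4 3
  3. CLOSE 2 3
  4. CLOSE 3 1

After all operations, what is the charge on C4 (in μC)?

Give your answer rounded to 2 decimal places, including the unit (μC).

Answer: 9.17 μC

Derivation:
Initial: C1(2μF, Q=0μC, V=0.00V), C2(3μF, Q=18μC, V=6.00V), C3(1μF, Q=0μC, V=0.00V), C4(5μF, Q=11μC, V=2.20V)
Op 1: GROUND 3: Q3=0; energy lost=0.000
Op 2: CLOSE 4-3: Q_total=11.00, C_total=6.00, V=1.83; Q4=9.17, Q3=1.83; dissipated=2.017
Op 3: CLOSE 2-3: Q_total=19.83, C_total=4.00, V=4.96; Q2=14.88, Q3=4.96; dissipated=6.510
Op 4: CLOSE 3-1: Q_total=4.96, C_total=3.00, V=1.65; Q3=1.65, Q1=3.31; dissipated=8.195
Final charges: Q1=3.31, Q2=14.88, Q3=1.65, Q4=9.17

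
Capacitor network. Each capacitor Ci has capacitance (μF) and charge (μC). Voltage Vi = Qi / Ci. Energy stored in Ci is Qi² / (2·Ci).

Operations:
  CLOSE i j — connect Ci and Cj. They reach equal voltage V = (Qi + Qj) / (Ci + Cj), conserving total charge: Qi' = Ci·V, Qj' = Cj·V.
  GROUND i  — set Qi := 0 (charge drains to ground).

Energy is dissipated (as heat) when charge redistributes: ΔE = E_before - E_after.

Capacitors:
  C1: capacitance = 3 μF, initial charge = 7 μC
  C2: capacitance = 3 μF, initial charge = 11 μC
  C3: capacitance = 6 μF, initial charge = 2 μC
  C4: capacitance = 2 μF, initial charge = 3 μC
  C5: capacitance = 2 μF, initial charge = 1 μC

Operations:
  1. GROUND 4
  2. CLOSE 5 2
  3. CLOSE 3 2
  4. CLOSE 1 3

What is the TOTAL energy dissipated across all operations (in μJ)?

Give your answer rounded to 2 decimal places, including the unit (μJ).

Initial: C1(3μF, Q=7μC, V=2.33V), C2(3μF, Q=11μC, V=3.67V), C3(6μF, Q=2μC, V=0.33V), C4(2μF, Q=3μC, V=1.50V), C5(2μF, Q=1μC, V=0.50V)
Op 1: GROUND 4: Q4=0; energy lost=2.250
Op 2: CLOSE 5-2: Q_total=12.00, C_total=5.00, V=2.40; Q5=4.80, Q2=7.20; dissipated=6.017
Op 3: CLOSE 3-2: Q_total=9.20, C_total=9.00, V=1.02; Q3=6.13, Q2=3.07; dissipated=4.271
Op 4: CLOSE 1-3: Q_total=13.13, C_total=9.00, V=1.46; Q1=4.38, Q3=8.76; dissipated=1.719
Total dissipated: 14.257 μJ

Answer: 14.26 μJ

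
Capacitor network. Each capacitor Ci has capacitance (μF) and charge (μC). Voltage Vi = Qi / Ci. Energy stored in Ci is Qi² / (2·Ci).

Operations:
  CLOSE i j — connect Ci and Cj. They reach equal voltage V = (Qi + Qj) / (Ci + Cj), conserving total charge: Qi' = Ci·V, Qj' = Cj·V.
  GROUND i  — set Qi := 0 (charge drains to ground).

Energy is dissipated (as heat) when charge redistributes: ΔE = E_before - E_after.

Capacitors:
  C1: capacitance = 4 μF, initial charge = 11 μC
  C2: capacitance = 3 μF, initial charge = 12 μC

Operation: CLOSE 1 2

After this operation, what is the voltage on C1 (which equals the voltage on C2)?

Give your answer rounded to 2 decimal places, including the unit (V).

Initial: C1(4μF, Q=11μC, V=2.75V), C2(3μF, Q=12μC, V=4.00V)
Op 1: CLOSE 1-2: Q_total=23.00, C_total=7.00, V=3.29; Q1=13.14, Q2=9.86; dissipated=1.339

Answer: 3.29 V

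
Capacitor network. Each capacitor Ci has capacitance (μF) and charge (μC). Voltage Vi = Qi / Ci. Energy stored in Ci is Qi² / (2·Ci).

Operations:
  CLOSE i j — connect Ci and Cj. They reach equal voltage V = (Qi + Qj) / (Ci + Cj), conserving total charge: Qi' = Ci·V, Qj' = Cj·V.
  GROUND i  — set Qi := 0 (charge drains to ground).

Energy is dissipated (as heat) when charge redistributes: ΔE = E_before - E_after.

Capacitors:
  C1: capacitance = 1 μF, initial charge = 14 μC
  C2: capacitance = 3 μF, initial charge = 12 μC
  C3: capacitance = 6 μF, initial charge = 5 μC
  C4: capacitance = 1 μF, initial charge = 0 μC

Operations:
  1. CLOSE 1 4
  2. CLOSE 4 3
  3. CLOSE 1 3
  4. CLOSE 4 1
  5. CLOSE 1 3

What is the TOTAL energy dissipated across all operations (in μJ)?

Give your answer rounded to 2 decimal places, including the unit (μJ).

Initial: C1(1μF, Q=14μC, V=14.00V), C2(3μF, Q=12μC, V=4.00V), C3(6μF, Q=5μC, V=0.83V), C4(1μF, Q=0μC, V=0.00V)
Op 1: CLOSE 1-4: Q_total=14.00, C_total=2.00, V=7.00; Q1=7.00, Q4=7.00; dissipated=49.000
Op 2: CLOSE 4-3: Q_total=12.00, C_total=7.00, V=1.71; Q4=1.71, Q3=10.29; dissipated=16.298
Op 3: CLOSE 1-3: Q_total=17.29, C_total=7.00, V=2.47; Q1=2.47, Q3=14.82; dissipated=11.974
Op 4: CLOSE 4-1: Q_total=4.18, C_total=2.00, V=2.09; Q4=2.09, Q1=2.09; dissipated=0.143
Op 5: CLOSE 1-3: Q_total=16.91, C_total=7.00, V=2.42; Q1=2.42, Q3=14.49; dissipated=0.061
Total dissipated: 77.475 μJ

Answer: 77.48 μJ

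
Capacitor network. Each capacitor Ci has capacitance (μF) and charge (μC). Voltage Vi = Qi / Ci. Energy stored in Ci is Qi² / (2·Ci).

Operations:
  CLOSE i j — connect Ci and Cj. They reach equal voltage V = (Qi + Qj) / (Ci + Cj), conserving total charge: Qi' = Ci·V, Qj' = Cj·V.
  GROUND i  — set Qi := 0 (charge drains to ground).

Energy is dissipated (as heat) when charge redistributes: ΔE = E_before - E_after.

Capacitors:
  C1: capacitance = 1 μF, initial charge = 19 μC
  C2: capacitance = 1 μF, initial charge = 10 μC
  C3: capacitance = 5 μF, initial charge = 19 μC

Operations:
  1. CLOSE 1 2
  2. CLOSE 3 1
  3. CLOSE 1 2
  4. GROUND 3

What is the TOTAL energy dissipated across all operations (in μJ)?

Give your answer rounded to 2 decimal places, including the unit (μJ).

Initial: C1(1μF, Q=19μC, V=19.00V), C2(1μF, Q=10μC, V=10.00V), C3(5μF, Q=19μC, V=3.80V)
Op 1: CLOSE 1-2: Q_total=29.00, C_total=2.00, V=14.50; Q1=14.50, Q2=14.50; dissipated=20.250
Op 2: CLOSE 3-1: Q_total=33.50, C_total=6.00, V=5.58; Q3=27.92, Q1=5.58; dissipated=47.704
Op 3: CLOSE 1-2: Q_total=20.08, C_total=2.00, V=10.04; Q1=10.04, Q2=10.04; dissipated=19.877
Op 4: GROUND 3: Q3=0; energy lost=77.934
Total dissipated: 165.765 μJ

Answer: 165.76 μJ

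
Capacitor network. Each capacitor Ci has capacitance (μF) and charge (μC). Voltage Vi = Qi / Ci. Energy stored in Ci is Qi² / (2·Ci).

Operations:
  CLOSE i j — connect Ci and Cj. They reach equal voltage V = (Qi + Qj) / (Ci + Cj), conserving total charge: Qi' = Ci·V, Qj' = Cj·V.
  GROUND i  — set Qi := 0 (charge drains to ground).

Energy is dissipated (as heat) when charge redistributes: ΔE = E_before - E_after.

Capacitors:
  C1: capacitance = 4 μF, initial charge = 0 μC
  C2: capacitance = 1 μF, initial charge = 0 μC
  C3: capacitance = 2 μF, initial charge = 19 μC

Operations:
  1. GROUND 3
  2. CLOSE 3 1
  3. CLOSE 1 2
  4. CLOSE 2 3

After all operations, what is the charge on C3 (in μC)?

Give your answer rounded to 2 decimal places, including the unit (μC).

Answer: 0.00 μC

Derivation:
Initial: C1(4μF, Q=0μC, V=0.00V), C2(1μF, Q=0μC, V=0.00V), C3(2μF, Q=19μC, V=9.50V)
Op 1: GROUND 3: Q3=0; energy lost=90.250
Op 2: CLOSE 3-1: Q_total=0.00, C_total=6.00, V=0.00; Q3=0.00, Q1=0.00; dissipated=0.000
Op 3: CLOSE 1-2: Q_total=0.00, C_total=5.00, V=0.00; Q1=0.00, Q2=0.00; dissipated=0.000
Op 4: CLOSE 2-3: Q_total=0.00, C_total=3.00, V=0.00; Q2=0.00, Q3=0.00; dissipated=0.000
Final charges: Q1=0.00, Q2=0.00, Q3=0.00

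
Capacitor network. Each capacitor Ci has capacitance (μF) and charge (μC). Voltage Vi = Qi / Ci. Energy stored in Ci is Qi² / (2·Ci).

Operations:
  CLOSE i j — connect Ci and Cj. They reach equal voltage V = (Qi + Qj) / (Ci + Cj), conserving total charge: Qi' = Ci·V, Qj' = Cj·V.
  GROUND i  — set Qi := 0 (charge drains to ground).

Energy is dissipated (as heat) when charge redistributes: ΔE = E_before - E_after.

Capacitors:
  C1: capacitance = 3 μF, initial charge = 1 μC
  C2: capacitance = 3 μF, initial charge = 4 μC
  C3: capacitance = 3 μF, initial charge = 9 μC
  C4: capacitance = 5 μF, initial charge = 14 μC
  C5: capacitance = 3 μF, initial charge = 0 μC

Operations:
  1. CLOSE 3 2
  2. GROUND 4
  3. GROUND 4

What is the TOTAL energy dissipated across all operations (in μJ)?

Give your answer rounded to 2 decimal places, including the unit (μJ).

Answer: 21.68 μJ

Derivation:
Initial: C1(3μF, Q=1μC, V=0.33V), C2(3μF, Q=4μC, V=1.33V), C3(3μF, Q=9μC, V=3.00V), C4(5μF, Q=14μC, V=2.80V), C5(3μF, Q=0μC, V=0.00V)
Op 1: CLOSE 3-2: Q_total=13.00, C_total=6.00, V=2.17; Q3=6.50, Q2=6.50; dissipated=2.083
Op 2: GROUND 4: Q4=0; energy lost=19.600
Op 3: GROUND 4: Q4=0; energy lost=0.000
Total dissipated: 21.683 μJ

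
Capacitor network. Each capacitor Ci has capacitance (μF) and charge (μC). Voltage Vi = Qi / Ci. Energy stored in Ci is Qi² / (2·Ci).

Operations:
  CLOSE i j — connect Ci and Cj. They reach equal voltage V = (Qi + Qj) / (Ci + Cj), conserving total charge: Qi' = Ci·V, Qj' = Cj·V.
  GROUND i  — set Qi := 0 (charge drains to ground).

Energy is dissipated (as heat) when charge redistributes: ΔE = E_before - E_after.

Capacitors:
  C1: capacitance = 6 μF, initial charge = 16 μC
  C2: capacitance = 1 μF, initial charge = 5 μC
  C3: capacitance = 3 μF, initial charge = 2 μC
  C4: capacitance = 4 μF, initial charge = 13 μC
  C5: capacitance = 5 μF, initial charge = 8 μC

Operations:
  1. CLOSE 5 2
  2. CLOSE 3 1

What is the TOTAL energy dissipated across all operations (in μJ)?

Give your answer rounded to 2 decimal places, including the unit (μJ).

Answer: 8.82 μJ

Derivation:
Initial: C1(6μF, Q=16μC, V=2.67V), C2(1μF, Q=5μC, V=5.00V), C3(3μF, Q=2μC, V=0.67V), C4(4μF, Q=13μC, V=3.25V), C5(5μF, Q=8μC, V=1.60V)
Op 1: CLOSE 5-2: Q_total=13.00, C_total=6.00, V=2.17; Q5=10.83, Q2=2.17; dissipated=4.817
Op 2: CLOSE 3-1: Q_total=18.00, C_total=9.00, V=2.00; Q3=6.00, Q1=12.00; dissipated=4.000
Total dissipated: 8.817 μJ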